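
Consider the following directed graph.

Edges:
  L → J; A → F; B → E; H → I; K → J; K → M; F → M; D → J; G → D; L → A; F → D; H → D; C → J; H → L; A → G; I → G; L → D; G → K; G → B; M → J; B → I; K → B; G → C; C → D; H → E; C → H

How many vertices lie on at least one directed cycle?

8

A vertex is on a directed cycle iff it belongs to a strongly connected component of size ≥ 2 (or has a self-loop).
The vertices on cycles are {A, B, C, G, H, I, K, L} — 8 in total.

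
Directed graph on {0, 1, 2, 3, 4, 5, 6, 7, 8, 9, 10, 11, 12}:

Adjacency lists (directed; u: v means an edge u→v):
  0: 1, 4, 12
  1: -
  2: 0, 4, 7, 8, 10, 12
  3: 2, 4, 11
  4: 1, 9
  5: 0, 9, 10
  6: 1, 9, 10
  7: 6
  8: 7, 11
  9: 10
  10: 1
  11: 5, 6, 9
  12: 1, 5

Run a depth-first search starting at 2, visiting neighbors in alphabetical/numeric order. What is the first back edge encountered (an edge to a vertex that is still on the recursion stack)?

5→0

DFS from 2 (visiting neighbors in alphabetical/numeric order); mark gray on enter, black on exit:
2 gray
  0 gray
    1 gray
    1 black
    4 gray
      4→1: 1 black — skip
      9 gray
        10 gray
          10→1: 1 black — skip
        10 black
      9 black
    4 black
    12 gray
      12→1: 1 black — skip
      5 gray
        5→0: 0 is gray → back edge
First back edge: 5 → 0.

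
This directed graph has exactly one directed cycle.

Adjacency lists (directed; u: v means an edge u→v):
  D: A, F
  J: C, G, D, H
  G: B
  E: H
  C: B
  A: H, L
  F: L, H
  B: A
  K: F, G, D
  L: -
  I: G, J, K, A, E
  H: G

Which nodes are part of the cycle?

DFS with gray/black marking from G:
G gray
  B gray
    A gray
      H gray
        H→G: G is gray → back edge
Back edge closes the cycle G → B → A → H → G; its vertices are {A, B, G, H}.

A, B, G, H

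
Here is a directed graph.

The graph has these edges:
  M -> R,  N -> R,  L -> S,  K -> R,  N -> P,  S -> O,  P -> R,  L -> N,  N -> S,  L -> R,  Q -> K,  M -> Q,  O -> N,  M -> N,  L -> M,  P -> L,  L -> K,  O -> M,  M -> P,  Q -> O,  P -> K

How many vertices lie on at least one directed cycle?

7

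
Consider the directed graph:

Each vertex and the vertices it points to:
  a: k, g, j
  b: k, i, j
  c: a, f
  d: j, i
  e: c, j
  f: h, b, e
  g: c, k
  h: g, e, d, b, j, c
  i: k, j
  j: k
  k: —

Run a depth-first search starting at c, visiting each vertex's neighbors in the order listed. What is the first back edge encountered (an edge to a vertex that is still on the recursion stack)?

g→c

DFS from c (visiting each vertex's neighbors in the order listed); mark gray on enter, black on exit:
c gray
  a gray
    k gray
    k black
    g gray
      g→c: c is gray → back edge
First back edge: g → c.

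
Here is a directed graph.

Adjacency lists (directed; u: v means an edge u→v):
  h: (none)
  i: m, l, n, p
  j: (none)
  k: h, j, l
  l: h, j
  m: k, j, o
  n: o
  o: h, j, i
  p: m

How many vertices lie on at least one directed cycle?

A vertex is on a directed cycle iff it belongs to a strongly connected component of size ≥ 2 (or has a self-loop).
The vertices on cycles are {i, m, n, o, p} — 5 in total.

5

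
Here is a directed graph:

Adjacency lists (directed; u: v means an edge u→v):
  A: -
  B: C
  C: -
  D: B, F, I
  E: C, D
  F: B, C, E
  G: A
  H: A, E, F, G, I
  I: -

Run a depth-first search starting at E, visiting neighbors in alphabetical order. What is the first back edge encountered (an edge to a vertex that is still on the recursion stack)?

F->E

DFS from E (visiting neighbors in alphabetical order); mark gray on enter, black on exit:
E gray
  C gray
  C black
  D gray
    B gray
      B→C: C black — skip
    B black
    F gray
      F→B: B black — skip
      F→C: C black — skip
      F→E: E is gray → back edge
First back edge: F → E.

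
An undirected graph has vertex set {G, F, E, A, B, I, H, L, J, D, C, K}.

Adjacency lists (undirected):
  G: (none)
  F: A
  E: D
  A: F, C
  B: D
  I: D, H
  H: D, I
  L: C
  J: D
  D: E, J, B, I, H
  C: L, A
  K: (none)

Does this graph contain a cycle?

Yes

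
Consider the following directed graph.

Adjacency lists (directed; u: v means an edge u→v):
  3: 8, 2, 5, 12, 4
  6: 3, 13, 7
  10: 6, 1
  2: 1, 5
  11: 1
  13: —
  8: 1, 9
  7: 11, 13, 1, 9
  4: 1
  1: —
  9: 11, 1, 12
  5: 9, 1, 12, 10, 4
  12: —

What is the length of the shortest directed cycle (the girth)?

4

For each vertex v, BFS finds the shortest path from v back to v.
The shortest such closed walk is 6 → 3 → 5 → 10 → 6, length 4.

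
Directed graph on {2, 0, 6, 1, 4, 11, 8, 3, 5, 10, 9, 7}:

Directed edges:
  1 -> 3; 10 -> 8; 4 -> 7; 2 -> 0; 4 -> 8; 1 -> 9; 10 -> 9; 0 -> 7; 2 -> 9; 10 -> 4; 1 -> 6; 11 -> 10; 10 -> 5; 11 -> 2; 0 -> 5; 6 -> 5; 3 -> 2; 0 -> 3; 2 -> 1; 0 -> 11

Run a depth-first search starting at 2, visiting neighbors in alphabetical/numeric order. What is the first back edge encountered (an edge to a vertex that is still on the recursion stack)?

DFS from 2 (visiting neighbors in alphabetical/numeric order); mark gray on enter, black on exit:
2 gray
  0 gray
    3 gray
      3→2: 2 is gray → back edge
First back edge: 3 → 2.

3→2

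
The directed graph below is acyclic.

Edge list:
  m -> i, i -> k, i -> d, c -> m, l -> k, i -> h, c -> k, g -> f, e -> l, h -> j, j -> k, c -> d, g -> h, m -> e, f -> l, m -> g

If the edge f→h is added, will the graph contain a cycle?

Adding f→h creates a cycle iff h can already reach f.
Explore from h: no path reaches f. The graph stays acyclic.

No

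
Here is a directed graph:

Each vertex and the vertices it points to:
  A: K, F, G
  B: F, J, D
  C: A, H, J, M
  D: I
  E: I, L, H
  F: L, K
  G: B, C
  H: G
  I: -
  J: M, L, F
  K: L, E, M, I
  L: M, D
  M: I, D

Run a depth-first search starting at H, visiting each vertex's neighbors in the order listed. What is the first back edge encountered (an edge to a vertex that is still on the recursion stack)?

E->H

DFS from H (visiting each vertex's neighbors in the order listed); mark gray on enter, black on exit:
H gray
  G gray
    B gray
      F gray
        L gray
          M gray
            I gray
            I black
            D gray
              D→I: I black — skip
            D black
          M black
          L→D: D black — skip
        L black
        K gray
          K→L: L black — skip
          E gray
            E→I: I black — skip
            E→L: L black — skip
            E→H: H is gray → back edge
First back edge: E → H.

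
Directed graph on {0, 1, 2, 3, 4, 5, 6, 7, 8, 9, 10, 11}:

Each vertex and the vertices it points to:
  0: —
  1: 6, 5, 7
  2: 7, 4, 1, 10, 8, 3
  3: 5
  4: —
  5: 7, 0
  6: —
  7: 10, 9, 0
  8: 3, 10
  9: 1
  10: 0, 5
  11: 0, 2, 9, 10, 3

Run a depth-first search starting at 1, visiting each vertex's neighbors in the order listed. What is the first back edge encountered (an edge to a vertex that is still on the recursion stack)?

DFS from 1 (visiting each vertex's neighbors in the order listed); mark gray on enter, black on exit:
1 gray
  6 gray
  6 black
  5 gray
    7 gray
      10 gray
        0 gray
        0 black
        10→5: 5 is gray → back edge
First back edge: 10 → 5.

10→5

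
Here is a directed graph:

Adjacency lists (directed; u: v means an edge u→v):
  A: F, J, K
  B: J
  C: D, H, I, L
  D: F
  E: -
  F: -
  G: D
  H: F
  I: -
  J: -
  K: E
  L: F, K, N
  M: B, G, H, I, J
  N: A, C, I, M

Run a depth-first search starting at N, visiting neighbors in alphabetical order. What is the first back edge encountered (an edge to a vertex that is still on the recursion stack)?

DFS from N (visiting neighbors in alphabetical order); mark gray on enter, black on exit:
N gray
  A gray
    F gray
    F black
    J gray
    J black
    K gray
      E gray
      E black
    K black
  A black
  C gray
    D gray
      D→F: F black — skip
    D black
    H gray
      H→F: F black — skip
    H black
    I gray
    I black
    L gray
      L→F: F black — skip
      L→K: K black — skip
      L→N: N is gray → back edge
First back edge: L → N.

L->N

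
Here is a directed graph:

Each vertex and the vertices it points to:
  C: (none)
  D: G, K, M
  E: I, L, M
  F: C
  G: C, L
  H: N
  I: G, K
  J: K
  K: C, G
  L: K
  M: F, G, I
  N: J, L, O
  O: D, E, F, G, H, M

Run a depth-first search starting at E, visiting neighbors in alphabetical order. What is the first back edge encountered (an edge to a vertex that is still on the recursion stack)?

K->G

DFS from E (visiting neighbors in alphabetical order); mark gray on enter, black on exit:
E gray
  I gray
    G gray
      C gray
      C black
      L gray
        K gray
          K→C: C black — skip
          K→G: G is gray → back edge
First back edge: K → G.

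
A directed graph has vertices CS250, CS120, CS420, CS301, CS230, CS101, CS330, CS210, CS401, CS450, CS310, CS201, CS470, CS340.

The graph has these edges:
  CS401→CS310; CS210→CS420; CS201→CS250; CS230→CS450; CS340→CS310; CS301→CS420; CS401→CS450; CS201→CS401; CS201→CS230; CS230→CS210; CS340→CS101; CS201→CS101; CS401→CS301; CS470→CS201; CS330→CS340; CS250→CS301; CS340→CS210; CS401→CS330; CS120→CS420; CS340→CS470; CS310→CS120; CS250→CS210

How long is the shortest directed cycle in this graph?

5

For each vertex v, BFS finds the shortest path from v back to v.
The shortest such closed walk is CS340 → CS470 → CS201 → CS401 → CS330 → CS340, length 5.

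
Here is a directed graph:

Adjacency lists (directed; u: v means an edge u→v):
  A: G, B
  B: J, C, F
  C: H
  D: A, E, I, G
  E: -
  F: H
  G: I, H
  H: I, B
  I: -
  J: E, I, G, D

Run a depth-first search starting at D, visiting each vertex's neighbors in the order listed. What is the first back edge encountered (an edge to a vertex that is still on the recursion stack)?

J→G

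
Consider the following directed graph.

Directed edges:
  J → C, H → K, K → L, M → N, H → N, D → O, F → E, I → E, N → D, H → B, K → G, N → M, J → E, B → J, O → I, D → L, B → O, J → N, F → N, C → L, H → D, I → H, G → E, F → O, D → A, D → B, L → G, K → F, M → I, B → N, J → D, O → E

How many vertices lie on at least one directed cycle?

A vertex is on a directed cycle iff it belongs to a strongly connected component of size ≥ 2 (or has a self-loop).
The vertices on cycles are {B, D, F, H, I, J, K, M, N, O} — 10 in total.

10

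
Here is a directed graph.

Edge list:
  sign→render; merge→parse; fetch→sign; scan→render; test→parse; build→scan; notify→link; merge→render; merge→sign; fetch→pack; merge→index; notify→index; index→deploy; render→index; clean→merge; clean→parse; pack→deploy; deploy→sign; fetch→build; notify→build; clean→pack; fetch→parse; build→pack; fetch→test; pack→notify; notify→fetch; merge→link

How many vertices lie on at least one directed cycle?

8

A vertex is on a directed cycle iff it belongs to a strongly connected component of size ≥ 2 (or has a self-loop).
The vertices on cycles are {pack, sign, build, fetch, index, deploy, notify, render} — 8 in total.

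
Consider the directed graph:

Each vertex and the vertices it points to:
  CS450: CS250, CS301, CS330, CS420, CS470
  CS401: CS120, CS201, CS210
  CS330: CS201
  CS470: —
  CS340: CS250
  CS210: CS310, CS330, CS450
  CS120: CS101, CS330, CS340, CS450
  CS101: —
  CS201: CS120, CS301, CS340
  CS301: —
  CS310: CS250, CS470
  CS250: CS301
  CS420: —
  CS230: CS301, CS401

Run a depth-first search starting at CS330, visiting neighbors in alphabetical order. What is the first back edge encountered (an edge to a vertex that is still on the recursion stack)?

CS120→CS330

DFS from CS330 (visiting neighbors in alphabetical order); mark gray on enter, black on exit:
CS330 gray
  CS201 gray
    CS120 gray
      CS101 gray
      CS101 black
      CS120→CS330: CS330 is gray → back edge
First back edge: CS120 → CS330.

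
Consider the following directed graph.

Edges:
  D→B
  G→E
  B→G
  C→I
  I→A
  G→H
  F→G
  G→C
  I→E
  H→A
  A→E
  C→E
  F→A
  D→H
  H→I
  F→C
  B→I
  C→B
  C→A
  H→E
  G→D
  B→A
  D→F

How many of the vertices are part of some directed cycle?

5

A vertex is on a directed cycle iff it belongs to a strongly connected component of size ≥ 2 (or has a self-loop).
The vertices on cycles are {B, C, D, F, G} — 5 in total.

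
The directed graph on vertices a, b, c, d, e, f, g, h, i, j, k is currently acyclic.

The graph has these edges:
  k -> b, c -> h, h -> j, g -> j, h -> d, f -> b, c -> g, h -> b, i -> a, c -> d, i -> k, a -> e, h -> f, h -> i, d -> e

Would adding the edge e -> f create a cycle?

No

Adding e→f creates a cycle iff f can already reach e.
Explore from f: no path reaches e. The graph stays acyclic.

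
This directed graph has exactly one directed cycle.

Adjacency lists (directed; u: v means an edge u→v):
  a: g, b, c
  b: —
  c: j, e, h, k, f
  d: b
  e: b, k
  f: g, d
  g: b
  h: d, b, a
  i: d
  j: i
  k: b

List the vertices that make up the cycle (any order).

a, c, h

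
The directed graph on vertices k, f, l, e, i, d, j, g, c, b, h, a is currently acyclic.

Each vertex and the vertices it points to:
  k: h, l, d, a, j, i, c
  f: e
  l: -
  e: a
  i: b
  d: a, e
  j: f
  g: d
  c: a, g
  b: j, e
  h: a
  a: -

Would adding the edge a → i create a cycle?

Adding a→i creates a cycle iff i can already reach a.
Path from i: i → b → e → a.
So i → … → a → i is a cycle.

Yes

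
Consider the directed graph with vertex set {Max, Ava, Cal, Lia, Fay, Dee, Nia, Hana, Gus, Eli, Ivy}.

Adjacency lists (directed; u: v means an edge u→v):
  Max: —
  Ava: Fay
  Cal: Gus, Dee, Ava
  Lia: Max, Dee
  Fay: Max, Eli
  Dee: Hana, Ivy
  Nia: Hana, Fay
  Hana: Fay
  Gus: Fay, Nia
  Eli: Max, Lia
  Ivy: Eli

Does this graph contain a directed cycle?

Yes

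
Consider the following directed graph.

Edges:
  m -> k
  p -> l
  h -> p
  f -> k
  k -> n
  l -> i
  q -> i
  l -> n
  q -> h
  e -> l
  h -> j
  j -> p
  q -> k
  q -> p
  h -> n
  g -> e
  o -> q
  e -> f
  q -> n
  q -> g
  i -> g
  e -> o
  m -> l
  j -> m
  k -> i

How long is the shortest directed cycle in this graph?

4

For each vertex v, BFS finds the shortest path from v back to v.
The shortest such closed walk is e → o → q → g → e, length 4.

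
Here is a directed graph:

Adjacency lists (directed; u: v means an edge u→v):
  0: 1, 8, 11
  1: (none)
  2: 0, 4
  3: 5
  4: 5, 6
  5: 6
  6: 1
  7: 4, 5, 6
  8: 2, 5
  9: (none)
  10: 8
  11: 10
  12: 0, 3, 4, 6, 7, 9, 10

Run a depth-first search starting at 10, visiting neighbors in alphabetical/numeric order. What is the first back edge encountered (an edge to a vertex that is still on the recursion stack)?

DFS from 10 (visiting neighbors in alphabetical/numeric order); mark gray on enter, black on exit:
10 gray
  8 gray
    2 gray
      0 gray
        1 gray
        1 black
        0→8: 8 is gray → back edge
First back edge: 0 → 8.

0→8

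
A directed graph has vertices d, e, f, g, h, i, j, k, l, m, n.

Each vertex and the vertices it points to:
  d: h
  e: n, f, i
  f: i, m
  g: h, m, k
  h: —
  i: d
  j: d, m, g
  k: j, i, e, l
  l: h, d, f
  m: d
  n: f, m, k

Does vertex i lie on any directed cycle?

No

i lies on a cycle iff there is a path from i back to itself.
Exploring from i, it never reaches itself; equivalently, its strongly connected component is a singleton.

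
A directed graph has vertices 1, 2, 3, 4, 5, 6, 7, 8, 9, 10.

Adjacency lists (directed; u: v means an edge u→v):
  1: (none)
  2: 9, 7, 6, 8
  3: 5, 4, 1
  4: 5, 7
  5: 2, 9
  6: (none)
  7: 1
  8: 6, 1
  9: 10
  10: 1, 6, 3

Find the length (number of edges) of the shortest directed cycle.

4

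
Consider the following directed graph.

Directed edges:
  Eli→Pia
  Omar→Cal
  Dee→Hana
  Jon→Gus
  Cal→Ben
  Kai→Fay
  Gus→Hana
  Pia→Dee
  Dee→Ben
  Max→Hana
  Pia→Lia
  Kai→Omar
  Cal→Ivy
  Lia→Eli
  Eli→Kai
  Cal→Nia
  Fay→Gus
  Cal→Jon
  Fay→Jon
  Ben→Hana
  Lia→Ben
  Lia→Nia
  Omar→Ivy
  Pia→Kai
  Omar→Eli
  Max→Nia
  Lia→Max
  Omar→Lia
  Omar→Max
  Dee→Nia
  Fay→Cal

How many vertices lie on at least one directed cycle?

A vertex is on a directed cycle iff it belongs to a strongly connected component of size ≥ 2 (or has a self-loop).
The vertices on cycles are {Eli, Kai, Lia, Pia, Omar} — 5 in total.

5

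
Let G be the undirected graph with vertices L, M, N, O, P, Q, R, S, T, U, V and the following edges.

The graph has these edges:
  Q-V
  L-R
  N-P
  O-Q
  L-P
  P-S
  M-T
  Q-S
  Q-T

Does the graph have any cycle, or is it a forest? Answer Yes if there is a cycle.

DFS, tracking each vertex's parent; an edge to a visited non-parent vertex closes a cycle.
Start from U:
visit U (parent –)
visit L (parent –)
  visit R (parent L)
    R–L: parent, skip
  visit P (parent L)
    P–L: parent, skip
    visit N (parent P)
      N–P: parent, skip
    visit S (parent P)
      visit Q (parent S)
        visit V (parent Q)
          V–Q: parent, skip
        visit O (parent Q)
          O–Q: parent, skip
        visit T (parent Q)
          T–Q: parent, skip
          visit M (parent T)
            M–T: parent, skip
        Q–S: parent, skip
      S–P: parent, skip
No non-parent visited neighbor found — the graph is a forest.

No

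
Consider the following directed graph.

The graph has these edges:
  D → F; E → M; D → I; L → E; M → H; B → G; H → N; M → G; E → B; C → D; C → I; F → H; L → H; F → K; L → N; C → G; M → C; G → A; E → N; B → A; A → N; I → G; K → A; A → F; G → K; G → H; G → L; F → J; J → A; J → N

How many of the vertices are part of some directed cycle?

12

A vertex is on a directed cycle iff it belongs to a strongly connected component of size ≥ 2 (or has a self-loop).
The vertices on cycles are {A, B, C, D, E, F, G, I, J, K, L, M} — 12 in total.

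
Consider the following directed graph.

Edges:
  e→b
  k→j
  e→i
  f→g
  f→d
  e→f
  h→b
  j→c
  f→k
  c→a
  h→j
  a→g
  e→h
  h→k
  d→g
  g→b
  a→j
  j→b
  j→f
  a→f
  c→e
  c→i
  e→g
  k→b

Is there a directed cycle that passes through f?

f is on a cycle iff f can reach itself via ≥1 edge.
f → k → j → f — yes.

Yes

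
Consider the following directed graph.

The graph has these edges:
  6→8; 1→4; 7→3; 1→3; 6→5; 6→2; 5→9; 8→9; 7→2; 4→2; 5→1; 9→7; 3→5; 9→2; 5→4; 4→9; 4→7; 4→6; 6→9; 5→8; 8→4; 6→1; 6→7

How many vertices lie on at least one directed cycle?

A vertex is on a directed cycle iff it belongs to a strongly connected component of size ≥ 2 (or has a self-loop).
The vertices on cycles are {1, 3, 4, 5, 6, 7, 8, 9} — 8 in total.

8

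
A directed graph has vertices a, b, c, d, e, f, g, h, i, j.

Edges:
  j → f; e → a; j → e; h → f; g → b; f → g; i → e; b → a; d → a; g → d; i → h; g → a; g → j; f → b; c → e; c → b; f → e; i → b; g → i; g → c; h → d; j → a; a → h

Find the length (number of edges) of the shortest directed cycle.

3

For each vertex v, BFS finds the shortest path from v back to v.
The shortest such closed walk is g → j → f → g, length 3.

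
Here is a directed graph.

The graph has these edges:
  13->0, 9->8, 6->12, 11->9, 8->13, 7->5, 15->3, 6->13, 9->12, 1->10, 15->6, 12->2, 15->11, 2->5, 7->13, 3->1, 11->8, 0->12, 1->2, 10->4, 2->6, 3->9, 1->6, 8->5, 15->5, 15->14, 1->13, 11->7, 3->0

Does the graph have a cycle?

Yes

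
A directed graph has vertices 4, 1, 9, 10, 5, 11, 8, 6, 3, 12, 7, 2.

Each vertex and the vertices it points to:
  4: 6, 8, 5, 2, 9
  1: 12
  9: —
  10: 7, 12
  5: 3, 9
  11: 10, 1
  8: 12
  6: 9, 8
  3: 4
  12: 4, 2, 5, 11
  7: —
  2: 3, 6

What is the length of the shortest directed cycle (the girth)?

For each vertex v, BFS finds the shortest path from v back to v.
The shortest such closed walk is 10 → 12 → 11 → 10, length 3.

3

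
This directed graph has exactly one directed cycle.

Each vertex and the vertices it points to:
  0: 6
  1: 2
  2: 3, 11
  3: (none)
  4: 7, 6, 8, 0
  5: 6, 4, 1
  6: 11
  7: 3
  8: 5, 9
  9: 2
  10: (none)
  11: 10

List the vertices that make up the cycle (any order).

4, 5, 8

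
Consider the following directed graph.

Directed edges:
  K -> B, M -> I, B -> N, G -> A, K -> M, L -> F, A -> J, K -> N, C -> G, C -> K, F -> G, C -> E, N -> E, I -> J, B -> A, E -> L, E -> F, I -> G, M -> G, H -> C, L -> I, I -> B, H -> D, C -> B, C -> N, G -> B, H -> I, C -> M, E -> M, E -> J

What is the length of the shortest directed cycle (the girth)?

For each vertex v, BFS finds the shortest path from v back to v.
The shortest such closed walk is N → E → M → I → B → N, length 5.

5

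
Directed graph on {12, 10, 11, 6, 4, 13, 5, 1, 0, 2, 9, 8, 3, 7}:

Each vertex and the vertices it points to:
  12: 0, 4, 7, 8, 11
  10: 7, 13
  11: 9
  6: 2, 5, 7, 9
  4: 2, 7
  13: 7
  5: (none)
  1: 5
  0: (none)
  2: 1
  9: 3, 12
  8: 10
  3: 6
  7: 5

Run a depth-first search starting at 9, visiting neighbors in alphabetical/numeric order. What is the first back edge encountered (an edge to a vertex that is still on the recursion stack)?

6->9

DFS from 9 (visiting neighbors in alphabetical/numeric order); mark gray on enter, black on exit:
9 gray
  3 gray
    6 gray
      2 gray
        1 gray
          5 gray
          5 black
        1 black
      2 black
      6→5: 5 black — skip
      7 gray
        7→5: 5 black — skip
      7 black
      6→9: 9 is gray → back edge
First back edge: 6 → 9.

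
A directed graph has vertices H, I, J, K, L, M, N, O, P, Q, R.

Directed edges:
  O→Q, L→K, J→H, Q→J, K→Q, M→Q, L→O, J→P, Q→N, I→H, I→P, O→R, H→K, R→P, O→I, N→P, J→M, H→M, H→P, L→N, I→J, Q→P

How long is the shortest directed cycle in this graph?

For each vertex v, BFS finds the shortest path from v back to v.
The shortest such closed walk is Q → J → M → Q, length 3.

3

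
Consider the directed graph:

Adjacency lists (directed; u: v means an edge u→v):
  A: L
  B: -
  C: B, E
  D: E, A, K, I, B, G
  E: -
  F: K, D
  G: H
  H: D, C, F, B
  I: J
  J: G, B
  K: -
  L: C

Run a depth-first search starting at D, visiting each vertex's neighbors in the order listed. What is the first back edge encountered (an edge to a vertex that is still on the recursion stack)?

DFS from D (visiting each vertex's neighbors in the order listed); mark gray on enter, black on exit:
D gray
  E gray
  E black
  A gray
    L gray
      C gray
        B gray
        B black
        C→E: E black — skip
      C black
    L black
  A black
  K gray
  K black
  I gray
    J gray
      G gray
        H gray
          H→D: D is gray → back edge
First back edge: H → D.

H→D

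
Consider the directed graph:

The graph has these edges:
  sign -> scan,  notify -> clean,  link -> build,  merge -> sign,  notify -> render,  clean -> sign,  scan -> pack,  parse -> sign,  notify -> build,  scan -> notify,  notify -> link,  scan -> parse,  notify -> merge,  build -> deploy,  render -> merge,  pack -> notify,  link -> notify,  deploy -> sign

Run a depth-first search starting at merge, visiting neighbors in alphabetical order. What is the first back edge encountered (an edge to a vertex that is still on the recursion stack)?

DFS from merge (visiting neighbors in alphabetical order); mark gray on enter, black on exit:
merge gray
  sign gray
    scan gray
      notify gray
        build gray
          deploy gray
            deploy→sign: sign is gray → back edge
First back edge: deploy → sign.

deploy->sign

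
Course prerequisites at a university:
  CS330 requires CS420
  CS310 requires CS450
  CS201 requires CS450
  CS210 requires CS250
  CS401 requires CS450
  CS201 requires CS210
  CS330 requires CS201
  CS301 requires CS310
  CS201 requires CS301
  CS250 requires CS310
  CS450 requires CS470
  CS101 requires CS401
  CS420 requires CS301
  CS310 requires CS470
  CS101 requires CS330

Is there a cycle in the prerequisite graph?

No

DFS with white/gray/black marking, starting from CS470:
CS470 gray
CS470 black
CS310 gray
  CS450 gray
    CS450→CS470: CS470 black — skip
  CS450 black
  CS310→CS470: CS470 black — skip
CS310 black
CS420 gray
  CS301 gray
    CS301→CS310: CS310 black — skip
  CS301 black
CS420 black
CS401 gray
  CS401→CS450: CS450 black — skip
CS401 black
CS330 gray
  CS201 gray
    CS210 gray
      CS250 gray
        CS250→CS310: CS310 black — skip
      CS250 black
    CS210 black
    CS201→CS301: CS301 black — skip
    CS201→CS450: CS450 black — skip
  CS201 black
  CS330→CS420: CS420 black — skip
CS330 black
CS101 gray
  CS101→CS401: CS401 black — skip
  CS101→CS330: CS330 black — skip
CS101 black
Every edge goes to a white or black vertex — no back edge, so the graph is acyclic.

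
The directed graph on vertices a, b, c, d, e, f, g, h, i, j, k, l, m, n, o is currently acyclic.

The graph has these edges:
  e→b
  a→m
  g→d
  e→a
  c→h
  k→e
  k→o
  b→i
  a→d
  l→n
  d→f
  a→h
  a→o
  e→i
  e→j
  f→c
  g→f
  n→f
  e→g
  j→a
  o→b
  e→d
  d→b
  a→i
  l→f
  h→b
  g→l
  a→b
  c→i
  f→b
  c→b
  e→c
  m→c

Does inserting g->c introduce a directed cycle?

Adding g→c creates a cycle iff c can already reach g.
Explore from c: no path reaches g. The graph stays acyclic.

No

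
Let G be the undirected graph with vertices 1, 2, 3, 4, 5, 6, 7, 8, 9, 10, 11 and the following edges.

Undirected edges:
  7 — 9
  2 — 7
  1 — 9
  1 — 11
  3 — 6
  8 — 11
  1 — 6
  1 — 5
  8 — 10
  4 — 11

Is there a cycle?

DFS, tracking each vertex's parent; an edge to a visited non-parent vertex closes a cycle.
Start from 2:
visit 2 (parent –)
  visit 7 (parent 2)
    7–2: parent, skip
    visit 9 (parent 7)
      9–7: parent, skip
      visit 1 (parent 9)
        1–9: parent, skip
        visit 11 (parent 1)
          11–1: parent, skip
          visit 4 (parent 11)
            4–11: parent, skip
          visit 8 (parent 11)
            8–11: parent, skip
            visit 10 (parent 8)
              10–8: parent, skip
        visit 5 (parent 1)
          5–1: parent, skip
        visit 6 (parent 1)
          visit 3 (parent 6)
            3–6: parent, skip
          6–1: parent, skip
No non-parent visited neighbor found — the graph is a forest.

No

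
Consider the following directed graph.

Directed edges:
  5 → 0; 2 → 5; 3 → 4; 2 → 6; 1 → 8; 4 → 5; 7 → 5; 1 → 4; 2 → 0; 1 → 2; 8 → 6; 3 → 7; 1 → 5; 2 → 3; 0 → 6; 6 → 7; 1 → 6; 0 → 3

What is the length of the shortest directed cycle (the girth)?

For each vertex v, BFS finds the shortest path from v back to v.
The shortest such closed walk is 4 → 5 → 0 → 3 → 4, length 4.

4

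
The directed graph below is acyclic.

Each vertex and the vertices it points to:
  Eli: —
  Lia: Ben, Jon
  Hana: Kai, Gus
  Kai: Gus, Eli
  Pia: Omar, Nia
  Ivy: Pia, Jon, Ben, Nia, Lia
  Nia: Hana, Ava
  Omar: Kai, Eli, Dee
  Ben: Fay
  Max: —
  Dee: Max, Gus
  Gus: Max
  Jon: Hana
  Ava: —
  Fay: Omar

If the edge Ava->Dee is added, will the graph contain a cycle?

Adding Ava→Dee creates a cycle iff Dee can already reach Ava.
Explore from Dee: no path reaches Ava. The graph stays acyclic.

No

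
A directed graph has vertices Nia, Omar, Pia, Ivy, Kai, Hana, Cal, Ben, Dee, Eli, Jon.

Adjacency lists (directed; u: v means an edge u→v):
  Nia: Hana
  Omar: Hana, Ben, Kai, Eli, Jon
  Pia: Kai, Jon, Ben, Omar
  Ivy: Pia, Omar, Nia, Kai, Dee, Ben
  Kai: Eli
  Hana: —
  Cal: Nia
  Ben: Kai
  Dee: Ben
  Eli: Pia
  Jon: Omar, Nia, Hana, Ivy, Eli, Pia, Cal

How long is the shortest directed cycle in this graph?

2

For each vertex v, BFS finds the shortest path from v back to v.
The shortest such closed walk is Pia → Jon → Pia, length 2.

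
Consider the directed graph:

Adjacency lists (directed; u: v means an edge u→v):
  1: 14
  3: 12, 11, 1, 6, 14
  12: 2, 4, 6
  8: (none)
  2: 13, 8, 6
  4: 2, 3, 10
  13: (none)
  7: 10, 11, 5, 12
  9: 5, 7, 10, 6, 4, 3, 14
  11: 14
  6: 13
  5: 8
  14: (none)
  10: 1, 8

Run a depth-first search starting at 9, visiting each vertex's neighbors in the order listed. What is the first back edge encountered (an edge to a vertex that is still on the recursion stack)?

3->12

DFS from 9 (visiting each vertex's neighbors in the order listed); mark gray on enter, black on exit:
9 gray
  5 gray
    8 gray
    8 black
  5 black
  7 gray
    10 gray
      1 gray
        14 gray
        14 black
      1 black
      10→8: 8 black — skip
    10 black
    11 gray
      11→14: 14 black — skip
    11 black
    7→5: 5 black — skip
    12 gray
      2 gray
        13 gray
        13 black
        2→8: 8 black — skip
        6 gray
          6→13: 13 black — skip
        6 black
      2 black
      4 gray
        4→2: 2 black — skip
        3 gray
          3→12: 12 is gray → back edge
First back edge: 3 → 12.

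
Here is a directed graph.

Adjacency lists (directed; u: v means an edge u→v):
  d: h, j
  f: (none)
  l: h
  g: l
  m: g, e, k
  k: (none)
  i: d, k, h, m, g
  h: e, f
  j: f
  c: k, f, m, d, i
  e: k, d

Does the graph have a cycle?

Yes

DFS with white/gray/black marking, starting from h:
h gray
  e gray
    k gray
    k black
    d gray
      d→h: h is gray → back edge
Back edge found, so a cycle exists: h → e → d → h.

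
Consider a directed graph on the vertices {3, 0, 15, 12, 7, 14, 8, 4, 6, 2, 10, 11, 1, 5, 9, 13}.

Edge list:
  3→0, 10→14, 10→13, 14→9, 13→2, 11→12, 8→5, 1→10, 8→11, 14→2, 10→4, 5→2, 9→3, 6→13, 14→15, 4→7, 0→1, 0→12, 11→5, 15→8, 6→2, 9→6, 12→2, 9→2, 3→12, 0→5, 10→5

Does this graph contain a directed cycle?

DFS with white/gray/black marking, starting from 1:
1 gray
  10 gray
    14 gray
      2 gray
      2 black
      9 gray
        6 gray
          6→2: 2 black — skip
          13 gray
            13→2: 2 black — skip
          13 black
        6 black
        9→2: 2 black — skip
        3 gray
          0 gray
            5 gray
              5→2: 2 black — skip
            5 black
            0→1: 1 is gray → back edge
Back edge found, so a cycle exists: 1 → 10 → 14 → 9 → 3 → 0 → 1.

Yes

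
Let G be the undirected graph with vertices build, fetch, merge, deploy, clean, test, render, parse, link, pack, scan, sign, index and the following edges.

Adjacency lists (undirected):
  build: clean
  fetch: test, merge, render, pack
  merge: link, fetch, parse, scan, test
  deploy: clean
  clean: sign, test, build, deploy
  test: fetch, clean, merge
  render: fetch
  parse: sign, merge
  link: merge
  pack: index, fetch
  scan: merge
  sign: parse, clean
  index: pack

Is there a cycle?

DFS, tracking each vertex's parent; an edge to a visited non-parent vertex closes a cycle.
Start from render:
visit render (parent –)
  visit fetch (parent render)
    visit test (parent fetch)
      test–fetch: parent, skip
      visit clean (parent test)
        visit sign (parent clean)
          visit parse (parent sign)
            parse–sign: parent, skip
            visit merge (parent parse)
              visit link (parent merge)
                link–merge: parent, skip
              merge–fetch: fetch visited and ≠ parent → cycle
Cycle: fetch – test – clean – sign – parse – merge – fetch.

Yes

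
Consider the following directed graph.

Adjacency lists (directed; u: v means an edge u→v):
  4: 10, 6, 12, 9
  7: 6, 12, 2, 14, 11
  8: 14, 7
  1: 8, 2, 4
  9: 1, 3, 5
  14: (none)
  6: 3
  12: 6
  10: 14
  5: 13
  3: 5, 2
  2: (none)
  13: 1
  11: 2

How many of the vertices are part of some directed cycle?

A vertex is on a directed cycle iff it belongs to a strongly connected component of size ≥ 2 (or has a self-loop).
The vertices on cycles are {1, 3, 4, 5, 6, 7, 8, 9, 12, 13} — 10 in total.

10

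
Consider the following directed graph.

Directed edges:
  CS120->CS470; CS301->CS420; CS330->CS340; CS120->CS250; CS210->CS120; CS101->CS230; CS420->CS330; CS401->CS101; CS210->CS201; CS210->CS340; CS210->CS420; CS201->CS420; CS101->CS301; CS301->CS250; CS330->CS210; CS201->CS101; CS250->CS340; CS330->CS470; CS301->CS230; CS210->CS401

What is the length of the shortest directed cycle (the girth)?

3

For each vertex v, BFS finds the shortest path from v back to v.
The shortest such closed walk is CS210 → CS420 → CS330 → CS210, length 3.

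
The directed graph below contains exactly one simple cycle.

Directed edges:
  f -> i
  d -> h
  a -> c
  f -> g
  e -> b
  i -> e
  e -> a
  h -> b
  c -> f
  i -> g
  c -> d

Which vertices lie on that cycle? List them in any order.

DFS with gray/black marking from c:
c gray
  d gray
    h gray
      b gray
      b black
    h black
  d black
  f gray
    g gray
    g black
    i gray
      e gray
        a gray
          a→c: c is gray → back edge
Back edge closes the cycle c → f → i → e → a → c; its vertices are {a, c, e, f, i}.

a, c, e, f, i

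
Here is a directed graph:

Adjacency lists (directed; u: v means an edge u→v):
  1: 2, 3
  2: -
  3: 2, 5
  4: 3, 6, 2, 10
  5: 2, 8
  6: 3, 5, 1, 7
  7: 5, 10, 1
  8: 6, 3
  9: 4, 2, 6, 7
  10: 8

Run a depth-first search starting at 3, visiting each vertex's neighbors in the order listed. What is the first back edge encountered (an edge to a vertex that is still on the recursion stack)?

6->3

DFS from 3 (visiting each vertex's neighbors in the order listed); mark gray on enter, black on exit:
3 gray
  2 gray
  2 black
  5 gray
    5→2: 2 black — skip
    8 gray
      6 gray
        6→3: 3 is gray → back edge
First back edge: 6 → 3.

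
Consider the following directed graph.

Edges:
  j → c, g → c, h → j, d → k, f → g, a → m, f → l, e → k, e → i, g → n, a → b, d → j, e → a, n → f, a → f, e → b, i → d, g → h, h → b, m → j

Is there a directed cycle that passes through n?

n is on a cycle iff n can reach itself via ≥1 edge.
n → f → g → n — yes.

Yes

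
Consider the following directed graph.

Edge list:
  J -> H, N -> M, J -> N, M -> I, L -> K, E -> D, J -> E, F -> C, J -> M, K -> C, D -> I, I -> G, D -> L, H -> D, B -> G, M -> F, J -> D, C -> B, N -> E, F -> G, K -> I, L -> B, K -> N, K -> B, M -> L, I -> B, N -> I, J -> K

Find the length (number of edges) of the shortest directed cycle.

4

For each vertex v, BFS finds the shortest path from v back to v.
The shortest such closed walk is M → L → K → N → M, length 4.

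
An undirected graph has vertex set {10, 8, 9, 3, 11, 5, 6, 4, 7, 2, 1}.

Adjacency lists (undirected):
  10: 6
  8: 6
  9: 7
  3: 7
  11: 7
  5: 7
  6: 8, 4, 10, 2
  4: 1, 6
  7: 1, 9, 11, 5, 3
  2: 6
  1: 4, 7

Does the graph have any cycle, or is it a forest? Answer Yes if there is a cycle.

No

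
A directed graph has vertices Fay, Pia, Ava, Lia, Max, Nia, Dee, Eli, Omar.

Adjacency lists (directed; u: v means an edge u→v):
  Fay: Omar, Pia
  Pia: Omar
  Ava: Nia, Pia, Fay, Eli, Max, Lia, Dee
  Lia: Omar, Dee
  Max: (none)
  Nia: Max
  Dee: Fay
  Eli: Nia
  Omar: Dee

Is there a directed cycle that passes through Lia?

No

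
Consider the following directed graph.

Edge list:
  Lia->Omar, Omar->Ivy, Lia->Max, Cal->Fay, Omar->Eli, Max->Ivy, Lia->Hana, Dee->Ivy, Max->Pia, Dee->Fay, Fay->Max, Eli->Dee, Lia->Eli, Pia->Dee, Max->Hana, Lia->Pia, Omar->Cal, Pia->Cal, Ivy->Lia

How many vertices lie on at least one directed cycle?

A vertex is on a directed cycle iff it belongs to a strongly connected component of size ≥ 2 (or has a self-loop).
The vertices on cycles are {Cal, Dee, Eli, Fay, Ivy, Lia, Max, Pia, Omar} — 9 in total.

9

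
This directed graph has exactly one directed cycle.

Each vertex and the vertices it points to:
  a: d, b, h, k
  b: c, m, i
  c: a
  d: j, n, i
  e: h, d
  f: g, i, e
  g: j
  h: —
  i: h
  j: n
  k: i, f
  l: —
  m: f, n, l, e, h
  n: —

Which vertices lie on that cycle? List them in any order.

DFS with gray/black marking from a:
a gray
  d gray
    j gray
      n gray
      n black
    j black
    d→n: n black — skip
    i gray
      h gray
      h black
    i black
  d black
  b gray
    c gray
      c→a: a is gray → back edge
Back edge closes the cycle a → b → c → a; its vertices are {a, b, c}.

a, b, c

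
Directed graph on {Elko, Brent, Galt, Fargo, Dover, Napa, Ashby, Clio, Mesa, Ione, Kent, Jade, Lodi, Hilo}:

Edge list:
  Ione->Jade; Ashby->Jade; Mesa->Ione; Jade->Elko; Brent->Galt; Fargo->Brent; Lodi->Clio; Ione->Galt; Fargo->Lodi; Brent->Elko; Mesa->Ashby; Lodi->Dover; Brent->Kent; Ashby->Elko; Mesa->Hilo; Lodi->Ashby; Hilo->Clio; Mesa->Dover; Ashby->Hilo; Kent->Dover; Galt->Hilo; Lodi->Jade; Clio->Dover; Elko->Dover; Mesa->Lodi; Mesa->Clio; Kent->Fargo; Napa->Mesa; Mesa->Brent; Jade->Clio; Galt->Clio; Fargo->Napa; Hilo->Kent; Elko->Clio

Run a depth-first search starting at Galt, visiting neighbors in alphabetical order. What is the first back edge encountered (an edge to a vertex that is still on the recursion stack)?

DFS from Galt (visiting neighbors in alphabetical order); mark gray on enter, black on exit:
Galt gray
  Clio gray
    Dover gray
    Dover black
  Clio black
  Hilo gray
    Hilo→Clio: Clio black — skip
    Kent gray
      Kent→Dover: Dover black — skip
      Fargo gray
        Brent gray
          Elko gray
            Elko→Clio: Clio black — skip
            Elko→Dover: Dover black — skip
          Elko black
          Brent→Galt: Galt is gray → back edge
First back edge: Brent → Galt.

Brent→Galt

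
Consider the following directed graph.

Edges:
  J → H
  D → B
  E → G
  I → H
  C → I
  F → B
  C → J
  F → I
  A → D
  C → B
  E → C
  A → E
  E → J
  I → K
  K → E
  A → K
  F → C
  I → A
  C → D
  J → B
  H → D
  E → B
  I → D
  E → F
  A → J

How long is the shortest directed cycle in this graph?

For each vertex v, BFS finds the shortest path from v back to v.
The shortest such closed walk is A → E → C → I → A, length 4.

4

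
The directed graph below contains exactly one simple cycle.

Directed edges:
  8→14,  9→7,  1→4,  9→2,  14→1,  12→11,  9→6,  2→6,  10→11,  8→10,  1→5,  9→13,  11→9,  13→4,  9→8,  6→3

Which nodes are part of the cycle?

DFS with gray/black marking from 11:
11 gray
  9 gray
    6 gray
      3 gray
      3 black
    6 black
    8 gray
      14 gray
        1 gray
          5 gray
          5 black
          4 gray
          4 black
        1 black
      14 black
      10 gray
        10→11: 11 is gray → back edge
Back edge closes the cycle 11 → 9 → 8 → 10 → 11; its vertices are {8, 9, 10, 11}.

8, 9, 10, 11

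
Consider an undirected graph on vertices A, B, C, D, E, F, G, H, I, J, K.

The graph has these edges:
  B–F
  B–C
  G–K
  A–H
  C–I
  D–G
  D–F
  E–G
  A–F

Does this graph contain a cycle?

DFS, tracking each vertex's parent; an edge to a visited non-parent vertex closes a cycle.
Start from C:
visit C (parent –)
  visit I (parent C)
    I–C: parent, skip
  visit B (parent C)
    B–C: parent, skip
    visit F (parent B)
      visit D (parent F)
        visit G (parent D)
          G–D: parent, skip
          visit E (parent G)
            E–G: parent, skip
          visit K (parent G)
            K–G: parent, skip
        D–F: parent, skip
      F–B: parent, skip
      visit A (parent F)
        A–F: parent, skip
        visit H (parent A)
          H–A: parent, skip
visit J (parent –)
No non-parent visited neighbor found — the graph is a forest.

No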